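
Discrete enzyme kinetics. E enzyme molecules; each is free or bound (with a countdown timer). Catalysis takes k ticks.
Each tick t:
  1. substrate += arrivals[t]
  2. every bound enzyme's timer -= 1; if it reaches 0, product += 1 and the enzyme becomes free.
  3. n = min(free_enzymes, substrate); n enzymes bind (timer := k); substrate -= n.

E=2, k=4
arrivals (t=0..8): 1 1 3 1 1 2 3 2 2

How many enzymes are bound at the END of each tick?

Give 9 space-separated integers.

Answer: 1 2 2 2 2 2 2 2 2

Derivation:
t=0: arr=1 -> substrate=0 bound=1 product=0
t=1: arr=1 -> substrate=0 bound=2 product=0
t=2: arr=3 -> substrate=3 bound=2 product=0
t=3: arr=1 -> substrate=4 bound=2 product=0
t=4: arr=1 -> substrate=4 bound=2 product=1
t=5: arr=2 -> substrate=5 bound=2 product=2
t=6: arr=3 -> substrate=8 bound=2 product=2
t=7: arr=2 -> substrate=10 bound=2 product=2
t=8: arr=2 -> substrate=11 bound=2 product=3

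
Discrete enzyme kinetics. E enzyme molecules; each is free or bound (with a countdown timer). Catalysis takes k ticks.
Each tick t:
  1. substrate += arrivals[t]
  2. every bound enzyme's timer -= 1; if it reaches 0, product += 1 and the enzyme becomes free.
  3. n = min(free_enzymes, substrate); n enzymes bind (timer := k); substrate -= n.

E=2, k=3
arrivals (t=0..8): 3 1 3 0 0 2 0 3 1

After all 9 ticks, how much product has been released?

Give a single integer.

Answer: 4

Derivation:
t=0: arr=3 -> substrate=1 bound=2 product=0
t=1: arr=1 -> substrate=2 bound=2 product=0
t=2: arr=3 -> substrate=5 bound=2 product=0
t=3: arr=0 -> substrate=3 bound=2 product=2
t=4: arr=0 -> substrate=3 bound=2 product=2
t=5: arr=2 -> substrate=5 bound=2 product=2
t=6: arr=0 -> substrate=3 bound=2 product=4
t=7: arr=3 -> substrate=6 bound=2 product=4
t=8: arr=1 -> substrate=7 bound=2 product=4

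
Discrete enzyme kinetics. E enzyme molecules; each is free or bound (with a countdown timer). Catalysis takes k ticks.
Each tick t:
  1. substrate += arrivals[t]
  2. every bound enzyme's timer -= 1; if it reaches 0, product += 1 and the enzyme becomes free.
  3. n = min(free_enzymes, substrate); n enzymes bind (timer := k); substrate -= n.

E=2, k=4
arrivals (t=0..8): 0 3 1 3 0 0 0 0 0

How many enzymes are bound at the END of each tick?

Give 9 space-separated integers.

t=0: arr=0 -> substrate=0 bound=0 product=0
t=1: arr=3 -> substrate=1 bound=2 product=0
t=2: arr=1 -> substrate=2 bound=2 product=0
t=3: arr=3 -> substrate=5 bound=2 product=0
t=4: arr=0 -> substrate=5 bound=2 product=0
t=5: arr=0 -> substrate=3 bound=2 product=2
t=6: arr=0 -> substrate=3 bound=2 product=2
t=7: arr=0 -> substrate=3 bound=2 product=2
t=8: arr=0 -> substrate=3 bound=2 product=2

Answer: 0 2 2 2 2 2 2 2 2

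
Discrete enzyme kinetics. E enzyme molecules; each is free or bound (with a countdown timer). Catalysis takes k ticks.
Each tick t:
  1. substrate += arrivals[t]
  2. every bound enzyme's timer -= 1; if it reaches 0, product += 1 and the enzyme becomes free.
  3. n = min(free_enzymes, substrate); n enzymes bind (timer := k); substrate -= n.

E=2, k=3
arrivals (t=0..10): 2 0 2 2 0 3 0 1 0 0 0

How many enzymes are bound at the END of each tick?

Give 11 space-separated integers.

Answer: 2 2 2 2 2 2 2 2 2 2 2

Derivation:
t=0: arr=2 -> substrate=0 bound=2 product=0
t=1: arr=0 -> substrate=0 bound=2 product=0
t=2: arr=2 -> substrate=2 bound=2 product=0
t=3: arr=2 -> substrate=2 bound=2 product=2
t=4: arr=0 -> substrate=2 bound=2 product=2
t=5: arr=3 -> substrate=5 bound=2 product=2
t=6: arr=0 -> substrate=3 bound=2 product=4
t=7: arr=1 -> substrate=4 bound=2 product=4
t=8: arr=0 -> substrate=4 bound=2 product=4
t=9: arr=0 -> substrate=2 bound=2 product=6
t=10: arr=0 -> substrate=2 bound=2 product=6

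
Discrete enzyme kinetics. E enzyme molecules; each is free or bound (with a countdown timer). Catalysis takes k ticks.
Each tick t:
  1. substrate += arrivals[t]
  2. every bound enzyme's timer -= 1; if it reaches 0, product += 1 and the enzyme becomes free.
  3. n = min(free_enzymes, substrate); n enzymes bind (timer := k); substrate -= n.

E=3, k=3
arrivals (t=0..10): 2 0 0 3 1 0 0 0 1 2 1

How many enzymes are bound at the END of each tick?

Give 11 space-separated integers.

Answer: 2 2 2 3 3 3 1 1 2 3 3

Derivation:
t=0: arr=2 -> substrate=0 bound=2 product=0
t=1: arr=0 -> substrate=0 bound=2 product=0
t=2: arr=0 -> substrate=0 bound=2 product=0
t=3: arr=3 -> substrate=0 bound=3 product=2
t=4: arr=1 -> substrate=1 bound=3 product=2
t=5: arr=0 -> substrate=1 bound=3 product=2
t=6: arr=0 -> substrate=0 bound=1 product=5
t=7: arr=0 -> substrate=0 bound=1 product=5
t=8: arr=1 -> substrate=0 bound=2 product=5
t=9: arr=2 -> substrate=0 bound=3 product=6
t=10: arr=1 -> substrate=1 bound=3 product=6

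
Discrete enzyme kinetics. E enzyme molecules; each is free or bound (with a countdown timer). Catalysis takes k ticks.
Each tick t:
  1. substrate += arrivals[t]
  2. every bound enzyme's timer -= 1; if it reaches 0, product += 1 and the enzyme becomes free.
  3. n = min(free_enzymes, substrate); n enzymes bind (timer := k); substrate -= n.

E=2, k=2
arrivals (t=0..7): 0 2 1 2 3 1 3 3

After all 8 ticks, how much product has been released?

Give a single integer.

t=0: arr=0 -> substrate=0 bound=0 product=0
t=1: arr=2 -> substrate=0 bound=2 product=0
t=2: arr=1 -> substrate=1 bound=2 product=0
t=3: arr=2 -> substrate=1 bound=2 product=2
t=4: arr=3 -> substrate=4 bound=2 product=2
t=5: arr=1 -> substrate=3 bound=2 product=4
t=6: arr=3 -> substrate=6 bound=2 product=4
t=7: arr=3 -> substrate=7 bound=2 product=6

Answer: 6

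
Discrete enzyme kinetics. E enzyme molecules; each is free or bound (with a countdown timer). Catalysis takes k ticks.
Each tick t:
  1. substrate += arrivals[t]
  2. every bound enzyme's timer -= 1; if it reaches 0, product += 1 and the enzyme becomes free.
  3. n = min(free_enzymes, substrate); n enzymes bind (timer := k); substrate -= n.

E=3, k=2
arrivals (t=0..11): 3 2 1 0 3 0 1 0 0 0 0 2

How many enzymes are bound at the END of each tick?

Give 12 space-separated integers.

t=0: arr=3 -> substrate=0 bound=3 product=0
t=1: arr=2 -> substrate=2 bound=3 product=0
t=2: arr=1 -> substrate=0 bound=3 product=3
t=3: arr=0 -> substrate=0 bound=3 product=3
t=4: arr=3 -> substrate=0 bound=3 product=6
t=5: arr=0 -> substrate=0 bound=3 product=6
t=6: arr=1 -> substrate=0 bound=1 product=9
t=7: arr=0 -> substrate=0 bound=1 product=9
t=8: arr=0 -> substrate=0 bound=0 product=10
t=9: arr=0 -> substrate=0 bound=0 product=10
t=10: arr=0 -> substrate=0 bound=0 product=10
t=11: arr=2 -> substrate=0 bound=2 product=10

Answer: 3 3 3 3 3 3 1 1 0 0 0 2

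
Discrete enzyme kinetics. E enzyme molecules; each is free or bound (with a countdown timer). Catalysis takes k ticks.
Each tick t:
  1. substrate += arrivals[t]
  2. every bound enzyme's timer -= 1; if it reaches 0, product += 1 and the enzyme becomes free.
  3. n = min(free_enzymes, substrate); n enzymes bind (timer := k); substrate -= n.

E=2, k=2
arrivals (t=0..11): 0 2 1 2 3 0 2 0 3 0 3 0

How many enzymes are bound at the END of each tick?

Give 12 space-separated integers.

Answer: 0 2 2 2 2 2 2 2 2 2 2 2

Derivation:
t=0: arr=0 -> substrate=0 bound=0 product=0
t=1: arr=2 -> substrate=0 bound=2 product=0
t=2: arr=1 -> substrate=1 bound=2 product=0
t=3: arr=2 -> substrate=1 bound=2 product=2
t=4: arr=3 -> substrate=4 bound=2 product=2
t=5: arr=0 -> substrate=2 bound=2 product=4
t=6: arr=2 -> substrate=4 bound=2 product=4
t=7: arr=0 -> substrate=2 bound=2 product=6
t=8: arr=3 -> substrate=5 bound=2 product=6
t=9: arr=0 -> substrate=3 bound=2 product=8
t=10: arr=3 -> substrate=6 bound=2 product=8
t=11: arr=0 -> substrate=4 bound=2 product=10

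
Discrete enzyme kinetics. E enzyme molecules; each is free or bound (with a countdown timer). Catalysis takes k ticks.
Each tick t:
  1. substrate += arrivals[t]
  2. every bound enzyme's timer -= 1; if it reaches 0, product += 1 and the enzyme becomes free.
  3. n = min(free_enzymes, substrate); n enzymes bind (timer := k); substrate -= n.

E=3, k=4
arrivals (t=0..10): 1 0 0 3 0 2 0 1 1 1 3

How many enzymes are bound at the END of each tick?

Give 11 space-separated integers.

Answer: 1 1 1 3 3 3 3 3 3 3 3

Derivation:
t=0: arr=1 -> substrate=0 bound=1 product=0
t=1: arr=0 -> substrate=0 bound=1 product=0
t=2: arr=0 -> substrate=0 bound=1 product=0
t=3: arr=3 -> substrate=1 bound=3 product=0
t=4: arr=0 -> substrate=0 bound=3 product=1
t=5: arr=2 -> substrate=2 bound=3 product=1
t=6: arr=0 -> substrate=2 bound=3 product=1
t=7: arr=1 -> substrate=1 bound=3 product=3
t=8: arr=1 -> substrate=1 bound=3 product=4
t=9: arr=1 -> substrate=2 bound=3 product=4
t=10: arr=3 -> substrate=5 bound=3 product=4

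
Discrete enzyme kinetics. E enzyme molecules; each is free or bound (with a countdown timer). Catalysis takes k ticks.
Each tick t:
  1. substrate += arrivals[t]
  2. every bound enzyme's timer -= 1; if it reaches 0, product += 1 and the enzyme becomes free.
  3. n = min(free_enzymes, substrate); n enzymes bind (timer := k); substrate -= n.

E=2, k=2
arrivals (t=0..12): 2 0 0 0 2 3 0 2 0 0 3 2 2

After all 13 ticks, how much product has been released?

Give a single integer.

Answer: 10

Derivation:
t=0: arr=2 -> substrate=0 bound=2 product=0
t=1: arr=0 -> substrate=0 bound=2 product=0
t=2: arr=0 -> substrate=0 bound=0 product=2
t=3: arr=0 -> substrate=0 bound=0 product=2
t=4: arr=2 -> substrate=0 bound=2 product=2
t=5: arr=3 -> substrate=3 bound=2 product=2
t=6: arr=0 -> substrate=1 bound=2 product=4
t=7: arr=2 -> substrate=3 bound=2 product=4
t=8: arr=0 -> substrate=1 bound=2 product=6
t=9: arr=0 -> substrate=1 bound=2 product=6
t=10: arr=3 -> substrate=2 bound=2 product=8
t=11: arr=2 -> substrate=4 bound=2 product=8
t=12: arr=2 -> substrate=4 bound=2 product=10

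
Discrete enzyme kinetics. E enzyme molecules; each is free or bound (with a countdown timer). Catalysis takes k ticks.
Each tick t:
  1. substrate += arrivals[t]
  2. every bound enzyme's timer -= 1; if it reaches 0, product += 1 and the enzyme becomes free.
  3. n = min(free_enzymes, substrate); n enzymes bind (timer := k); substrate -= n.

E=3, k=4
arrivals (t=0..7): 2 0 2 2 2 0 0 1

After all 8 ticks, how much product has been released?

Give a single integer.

Answer: 3

Derivation:
t=0: arr=2 -> substrate=0 bound=2 product=0
t=1: arr=0 -> substrate=0 bound=2 product=0
t=2: arr=2 -> substrate=1 bound=3 product=0
t=3: arr=2 -> substrate=3 bound=3 product=0
t=4: arr=2 -> substrate=3 bound=3 product=2
t=5: arr=0 -> substrate=3 bound=3 product=2
t=6: arr=0 -> substrate=2 bound=3 product=3
t=7: arr=1 -> substrate=3 bound=3 product=3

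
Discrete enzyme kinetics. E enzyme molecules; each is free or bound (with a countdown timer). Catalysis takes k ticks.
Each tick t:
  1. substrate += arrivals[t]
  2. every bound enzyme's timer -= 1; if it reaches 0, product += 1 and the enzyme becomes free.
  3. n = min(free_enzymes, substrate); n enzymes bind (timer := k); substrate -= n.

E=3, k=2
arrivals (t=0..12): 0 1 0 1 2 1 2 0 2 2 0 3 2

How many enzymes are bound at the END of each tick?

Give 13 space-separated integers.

Answer: 0 1 1 1 3 3 3 2 2 3 2 3 3

Derivation:
t=0: arr=0 -> substrate=0 bound=0 product=0
t=1: arr=1 -> substrate=0 bound=1 product=0
t=2: arr=0 -> substrate=0 bound=1 product=0
t=3: arr=1 -> substrate=0 bound=1 product=1
t=4: arr=2 -> substrate=0 bound=3 product=1
t=5: arr=1 -> substrate=0 bound=3 product=2
t=6: arr=2 -> substrate=0 bound=3 product=4
t=7: arr=0 -> substrate=0 bound=2 product=5
t=8: arr=2 -> substrate=0 bound=2 product=7
t=9: arr=2 -> substrate=1 bound=3 product=7
t=10: arr=0 -> substrate=0 bound=2 product=9
t=11: arr=3 -> substrate=1 bound=3 product=10
t=12: arr=2 -> substrate=2 bound=3 product=11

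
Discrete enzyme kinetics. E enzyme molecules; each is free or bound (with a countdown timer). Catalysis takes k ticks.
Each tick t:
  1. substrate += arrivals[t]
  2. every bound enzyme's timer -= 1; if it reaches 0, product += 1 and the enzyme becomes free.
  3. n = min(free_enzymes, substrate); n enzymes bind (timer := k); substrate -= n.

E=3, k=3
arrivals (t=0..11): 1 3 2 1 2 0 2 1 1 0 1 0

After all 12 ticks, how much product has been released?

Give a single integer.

Answer: 9

Derivation:
t=0: arr=1 -> substrate=0 bound=1 product=0
t=1: arr=3 -> substrate=1 bound=3 product=0
t=2: arr=2 -> substrate=3 bound=3 product=0
t=3: arr=1 -> substrate=3 bound=3 product=1
t=4: arr=2 -> substrate=3 bound=3 product=3
t=5: arr=0 -> substrate=3 bound=3 product=3
t=6: arr=2 -> substrate=4 bound=3 product=4
t=7: arr=1 -> substrate=3 bound=3 product=6
t=8: arr=1 -> substrate=4 bound=3 product=6
t=9: arr=0 -> substrate=3 bound=3 product=7
t=10: arr=1 -> substrate=2 bound=3 product=9
t=11: arr=0 -> substrate=2 bound=3 product=9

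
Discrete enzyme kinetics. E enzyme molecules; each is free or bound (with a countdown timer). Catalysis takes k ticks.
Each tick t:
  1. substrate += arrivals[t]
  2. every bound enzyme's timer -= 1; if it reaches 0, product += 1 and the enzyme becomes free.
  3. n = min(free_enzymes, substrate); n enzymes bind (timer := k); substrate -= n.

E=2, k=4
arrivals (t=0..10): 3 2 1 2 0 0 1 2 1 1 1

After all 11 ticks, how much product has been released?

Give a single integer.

t=0: arr=3 -> substrate=1 bound=2 product=0
t=1: arr=2 -> substrate=3 bound=2 product=0
t=2: arr=1 -> substrate=4 bound=2 product=0
t=3: arr=2 -> substrate=6 bound=2 product=0
t=4: arr=0 -> substrate=4 bound=2 product=2
t=5: arr=0 -> substrate=4 bound=2 product=2
t=6: arr=1 -> substrate=5 bound=2 product=2
t=7: arr=2 -> substrate=7 bound=2 product=2
t=8: arr=1 -> substrate=6 bound=2 product=4
t=9: arr=1 -> substrate=7 bound=2 product=4
t=10: arr=1 -> substrate=8 bound=2 product=4

Answer: 4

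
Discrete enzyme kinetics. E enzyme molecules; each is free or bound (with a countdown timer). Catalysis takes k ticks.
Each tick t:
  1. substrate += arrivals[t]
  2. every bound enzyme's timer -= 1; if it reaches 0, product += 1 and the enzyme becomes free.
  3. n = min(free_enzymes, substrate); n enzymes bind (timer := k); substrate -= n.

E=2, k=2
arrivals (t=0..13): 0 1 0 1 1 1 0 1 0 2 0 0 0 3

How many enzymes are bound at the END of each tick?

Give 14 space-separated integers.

t=0: arr=0 -> substrate=0 bound=0 product=0
t=1: arr=1 -> substrate=0 bound=1 product=0
t=2: arr=0 -> substrate=0 bound=1 product=0
t=3: arr=1 -> substrate=0 bound=1 product=1
t=4: arr=1 -> substrate=0 bound=2 product=1
t=5: arr=1 -> substrate=0 bound=2 product=2
t=6: arr=0 -> substrate=0 bound=1 product=3
t=7: arr=1 -> substrate=0 bound=1 product=4
t=8: arr=0 -> substrate=0 bound=1 product=4
t=9: arr=2 -> substrate=0 bound=2 product=5
t=10: arr=0 -> substrate=0 bound=2 product=5
t=11: arr=0 -> substrate=0 bound=0 product=7
t=12: arr=0 -> substrate=0 bound=0 product=7
t=13: arr=3 -> substrate=1 bound=2 product=7

Answer: 0 1 1 1 2 2 1 1 1 2 2 0 0 2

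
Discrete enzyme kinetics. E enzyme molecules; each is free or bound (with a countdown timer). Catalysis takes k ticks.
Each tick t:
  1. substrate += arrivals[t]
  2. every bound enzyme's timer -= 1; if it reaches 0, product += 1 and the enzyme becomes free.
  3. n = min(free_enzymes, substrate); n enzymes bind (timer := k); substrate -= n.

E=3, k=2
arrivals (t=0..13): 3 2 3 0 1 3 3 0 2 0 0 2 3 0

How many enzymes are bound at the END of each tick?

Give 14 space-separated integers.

t=0: arr=3 -> substrate=0 bound=3 product=0
t=1: arr=2 -> substrate=2 bound=3 product=0
t=2: arr=3 -> substrate=2 bound=3 product=3
t=3: arr=0 -> substrate=2 bound=3 product=3
t=4: arr=1 -> substrate=0 bound=3 product=6
t=5: arr=3 -> substrate=3 bound=3 product=6
t=6: arr=3 -> substrate=3 bound=3 product=9
t=7: arr=0 -> substrate=3 bound=3 product=9
t=8: arr=2 -> substrate=2 bound=3 product=12
t=9: arr=0 -> substrate=2 bound=3 product=12
t=10: arr=0 -> substrate=0 bound=2 product=15
t=11: arr=2 -> substrate=1 bound=3 product=15
t=12: arr=3 -> substrate=2 bound=3 product=17
t=13: arr=0 -> substrate=1 bound=3 product=18

Answer: 3 3 3 3 3 3 3 3 3 3 2 3 3 3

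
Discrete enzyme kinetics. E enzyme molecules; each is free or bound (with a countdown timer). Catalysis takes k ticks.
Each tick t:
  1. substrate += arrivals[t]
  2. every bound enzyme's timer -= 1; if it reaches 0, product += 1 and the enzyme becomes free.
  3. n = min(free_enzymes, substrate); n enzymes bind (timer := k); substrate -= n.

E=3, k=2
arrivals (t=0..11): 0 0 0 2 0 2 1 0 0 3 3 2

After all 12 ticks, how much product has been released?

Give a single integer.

Answer: 8

Derivation:
t=0: arr=0 -> substrate=0 bound=0 product=0
t=1: arr=0 -> substrate=0 bound=0 product=0
t=2: arr=0 -> substrate=0 bound=0 product=0
t=3: arr=2 -> substrate=0 bound=2 product=0
t=4: arr=0 -> substrate=0 bound=2 product=0
t=5: arr=2 -> substrate=0 bound=2 product=2
t=6: arr=1 -> substrate=0 bound=3 product=2
t=7: arr=0 -> substrate=0 bound=1 product=4
t=8: arr=0 -> substrate=0 bound=0 product=5
t=9: arr=3 -> substrate=0 bound=3 product=5
t=10: arr=3 -> substrate=3 bound=3 product=5
t=11: arr=2 -> substrate=2 bound=3 product=8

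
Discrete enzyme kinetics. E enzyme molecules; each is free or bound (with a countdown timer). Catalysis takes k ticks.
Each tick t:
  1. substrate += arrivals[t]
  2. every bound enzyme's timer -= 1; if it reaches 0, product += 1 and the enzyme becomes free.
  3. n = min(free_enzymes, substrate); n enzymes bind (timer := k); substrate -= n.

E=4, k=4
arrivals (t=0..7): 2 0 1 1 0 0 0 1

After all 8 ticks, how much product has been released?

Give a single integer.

t=0: arr=2 -> substrate=0 bound=2 product=0
t=1: arr=0 -> substrate=0 bound=2 product=0
t=2: arr=1 -> substrate=0 bound=3 product=0
t=3: arr=1 -> substrate=0 bound=4 product=0
t=4: arr=0 -> substrate=0 bound=2 product=2
t=5: arr=0 -> substrate=0 bound=2 product=2
t=6: arr=0 -> substrate=0 bound=1 product=3
t=7: arr=1 -> substrate=0 bound=1 product=4

Answer: 4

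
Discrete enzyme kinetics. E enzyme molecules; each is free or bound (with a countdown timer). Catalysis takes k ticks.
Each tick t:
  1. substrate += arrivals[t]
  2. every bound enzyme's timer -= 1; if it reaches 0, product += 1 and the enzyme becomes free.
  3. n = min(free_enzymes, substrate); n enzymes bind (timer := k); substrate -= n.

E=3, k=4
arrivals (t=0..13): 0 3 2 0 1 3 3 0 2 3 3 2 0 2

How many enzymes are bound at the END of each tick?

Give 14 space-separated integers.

Answer: 0 3 3 3 3 3 3 3 3 3 3 3 3 3

Derivation:
t=0: arr=0 -> substrate=0 bound=0 product=0
t=1: arr=3 -> substrate=0 bound=3 product=0
t=2: arr=2 -> substrate=2 bound=3 product=0
t=3: arr=0 -> substrate=2 bound=3 product=0
t=4: arr=1 -> substrate=3 bound=3 product=0
t=5: arr=3 -> substrate=3 bound=3 product=3
t=6: arr=3 -> substrate=6 bound=3 product=3
t=7: arr=0 -> substrate=6 bound=3 product=3
t=8: arr=2 -> substrate=8 bound=3 product=3
t=9: arr=3 -> substrate=8 bound=3 product=6
t=10: arr=3 -> substrate=11 bound=3 product=6
t=11: arr=2 -> substrate=13 bound=3 product=6
t=12: arr=0 -> substrate=13 bound=3 product=6
t=13: arr=2 -> substrate=12 bound=3 product=9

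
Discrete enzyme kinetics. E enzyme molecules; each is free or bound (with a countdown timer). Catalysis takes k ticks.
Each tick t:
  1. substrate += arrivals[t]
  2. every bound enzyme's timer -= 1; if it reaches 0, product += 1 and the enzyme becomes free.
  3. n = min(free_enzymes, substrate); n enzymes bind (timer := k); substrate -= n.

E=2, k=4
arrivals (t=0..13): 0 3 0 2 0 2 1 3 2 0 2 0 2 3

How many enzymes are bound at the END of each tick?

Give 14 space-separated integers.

Answer: 0 2 2 2 2 2 2 2 2 2 2 2 2 2

Derivation:
t=0: arr=0 -> substrate=0 bound=0 product=0
t=1: arr=3 -> substrate=1 bound=2 product=0
t=2: arr=0 -> substrate=1 bound=2 product=0
t=3: arr=2 -> substrate=3 bound=2 product=0
t=4: arr=0 -> substrate=3 bound=2 product=0
t=5: arr=2 -> substrate=3 bound=2 product=2
t=6: arr=1 -> substrate=4 bound=2 product=2
t=7: arr=3 -> substrate=7 bound=2 product=2
t=8: arr=2 -> substrate=9 bound=2 product=2
t=9: arr=0 -> substrate=7 bound=2 product=4
t=10: arr=2 -> substrate=9 bound=2 product=4
t=11: arr=0 -> substrate=9 bound=2 product=4
t=12: arr=2 -> substrate=11 bound=2 product=4
t=13: arr=3 -> substrate=12 bound=2 product=6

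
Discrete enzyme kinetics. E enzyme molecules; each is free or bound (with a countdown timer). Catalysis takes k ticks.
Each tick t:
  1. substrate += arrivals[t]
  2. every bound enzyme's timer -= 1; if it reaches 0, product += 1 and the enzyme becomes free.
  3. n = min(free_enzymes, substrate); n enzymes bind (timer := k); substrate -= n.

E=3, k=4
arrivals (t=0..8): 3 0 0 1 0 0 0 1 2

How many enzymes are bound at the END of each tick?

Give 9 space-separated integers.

t=0: arr=3 -> substrate=0 bound=3 product=0
t=1: arr=0 -> substrate=0 bound=3 product=0
t=2: arr=0 -> substrate=0 bound=3 product=0
t=3: arr=1 -> substrate=1 bound=3 product=0
t=4: arr=0 -> substrate=0 bound=1 product=3
t=5: arr=0 -> substrate=0 bound=1 product=3
t=6: arr=0 -> substrate=0 bound=1 product=3
t=7: arr=1 -> substrate=0 bound=2 product=3
t=8: arr=2 -> substrate=0 bound=3 product=4

Answer: 3 3 3 3 1 1 1 2 3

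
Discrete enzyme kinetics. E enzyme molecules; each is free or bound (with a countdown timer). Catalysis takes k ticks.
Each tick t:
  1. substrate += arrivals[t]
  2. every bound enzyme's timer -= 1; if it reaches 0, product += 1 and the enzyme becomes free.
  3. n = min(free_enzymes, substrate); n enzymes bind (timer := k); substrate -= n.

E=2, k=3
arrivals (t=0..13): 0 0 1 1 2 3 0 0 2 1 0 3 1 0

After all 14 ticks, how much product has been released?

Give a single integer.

t=0: arr=0 -> substrate=0 bound=0 product=0
t=1: arr=0 -> substrate=0 bound=0 product=0
t=2: arr=1 -> substrate=0 bound=1 product=0
t=3: arr=1 -> substrate=0 bound=2 product=0
t=4: arr=2 -> substrate=2 bound=2 product=0
t=5: arr=3 -> substrate=4 bound=2 product=1
t=6: arr=0 -> substrate=3 bound=2 product=2
t=7: arr=0 -> substrate=3 bound=2 product=2
t=8: arr=2 -> substrate=4 bound=2 product=3
t=9: arr=1 -> substrate=4 bound=2 product=4
t=10: arr=0 -> substrate=4 bound=2 product=4
t=11: arr=3 -> substrate=6 bound=2 product=5
t=12: arr=1 -> substrate=6 bound=2 product=6
t=13: arr=0 -> substrate=6 bound=2 product=6

Answer: 6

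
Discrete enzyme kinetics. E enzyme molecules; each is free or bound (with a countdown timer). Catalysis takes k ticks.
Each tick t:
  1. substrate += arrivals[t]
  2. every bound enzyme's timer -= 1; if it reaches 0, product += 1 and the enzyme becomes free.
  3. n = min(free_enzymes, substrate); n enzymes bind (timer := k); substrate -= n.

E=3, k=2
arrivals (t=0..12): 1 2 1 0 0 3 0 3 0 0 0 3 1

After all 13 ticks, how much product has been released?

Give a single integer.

t=0: arr=1 -> substrate=0 bound=1 product=0
t=1: arr=2 -> substrate=0 bound=3 product=0
t=2: arr=1 -> substrate=0 bound=3 product=1
t=3: arr=0 -> substrate=0 bound=1 product=3
t=4: arr=0 -> substrate=0 bound=0 product=4
t=5: arr=3 -> substrate=0 bound=3 product=4
t=6: arr=0 -> substrate=0 bound=3 product=4
t=7: arr=3 -> substrate=0 bound=3 product=7
t=8: arr=0 -> substrate=0 bound=3 product=7
t=9: arr=0 -> substrate=0 bound=0 product=10
t=10: arr=0 -> substrate=0 bound=0 product=10
t=11: arr=3 -> substrate=0 bound=3 product=10
t=12: arr=1 -> substrate=1 bound=3 product=10

Answer: 10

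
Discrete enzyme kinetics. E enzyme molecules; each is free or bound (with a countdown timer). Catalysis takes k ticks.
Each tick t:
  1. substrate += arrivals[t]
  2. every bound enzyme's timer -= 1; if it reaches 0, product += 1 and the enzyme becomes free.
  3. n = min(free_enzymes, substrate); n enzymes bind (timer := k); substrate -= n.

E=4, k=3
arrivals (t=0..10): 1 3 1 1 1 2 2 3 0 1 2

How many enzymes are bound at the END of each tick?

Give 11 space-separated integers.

Answer: 1 4 4 4 3 4 4 4 4 4 4

Derivation:
t=0: arr=1 -> substrate=0 bound=1 product=0
t=1: arr=3 -> substrate=0 bound=4 product=0
t=2: arr=1 -> substrate=1 bound=4 product=0
t=3: arr=1 -> substrate=1 bound=4 product=1
t=4: arr=1 -> substrate=0 bound=3 product=4
t=5: arr=2 -> substrate=1 bound=4 product=4
t=6: arr=2 -> substrate=2 bound=4 product=5
t=7: arr=3 -> substrate=3 bound=4 product=7
t=8: arr=0 -> substrate=2 bound=4 product=8
t=9: arr=1 -> substrate=2 bound=4 product=9
t=10: arr=2 -> substrate=2 bound=4 product=11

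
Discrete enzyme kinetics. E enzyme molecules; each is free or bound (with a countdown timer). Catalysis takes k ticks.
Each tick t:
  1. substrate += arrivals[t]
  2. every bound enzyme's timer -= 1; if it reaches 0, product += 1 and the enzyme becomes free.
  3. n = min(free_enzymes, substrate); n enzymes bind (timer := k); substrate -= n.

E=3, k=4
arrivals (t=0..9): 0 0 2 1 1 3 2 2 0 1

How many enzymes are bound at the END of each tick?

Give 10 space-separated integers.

t=0: arr=0 -> substrate=0 bound=0 product=0
t=1: arr=0 -> substrate=0 bound=0 product=0
t=2: arr=2 -> substrate=0 bound=2 product=0
t=3: arr=1 -> substrate=0 bound=3 product=0
t=4: arr=1 -> substrate=1 bound=3 product=0
t=5: arr=3 -> substrate=4 bound=3 product=0
t=6: arr=2 -> substrate=4 bound=3 product=2
t=7: arr=2 -> substrate=5 bound=3 product=3
t=8: arr=0 -> substrate=5 bound=3 product=3
t=9: arr=1 -> substrate=6 bound=3 product=3

Answer: 0 0 2 3 3 3 3 3 3 3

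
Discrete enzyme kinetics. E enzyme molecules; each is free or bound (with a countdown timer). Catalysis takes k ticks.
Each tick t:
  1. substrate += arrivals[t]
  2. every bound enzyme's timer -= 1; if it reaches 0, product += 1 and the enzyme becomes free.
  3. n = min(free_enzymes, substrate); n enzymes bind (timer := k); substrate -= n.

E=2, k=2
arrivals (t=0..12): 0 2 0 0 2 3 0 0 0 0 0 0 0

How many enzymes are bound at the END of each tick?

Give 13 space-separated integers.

t=0: arr=0 -> substrate=0 bound=0 product=0
t=1: arr=2 -> substrate=0 bound=2 product=0
t=2: arr=0 -> substrate=0 bound=2 product=0
t=3: arr=0 -> substrate=0 bound=0 product=2
t=4: arr=2 -> substrate=0 bound=2 product=2
t=5: arr=3 -> substrate=3 bound=2 product=2
t=6: arr=0 -> substrate=1 bound=2 product=4
t=7: arr=0 -> substrate=1 bound=2 product=4
t=8: arr=0 -> substrate=0 bound=1 product=6
t=9: arr=0 -> substrate=0 bound=1 product=6
t=10: arr=0 -> substrate=0 bound=0 product=7
t=11: arr=0 -> substrate=0 bound=0 product=7
t=12: arr=0 -> substrate=0 bound=0 product=7

Answer: 0 2 2 0 2 2 2 2 1 1 0 0 0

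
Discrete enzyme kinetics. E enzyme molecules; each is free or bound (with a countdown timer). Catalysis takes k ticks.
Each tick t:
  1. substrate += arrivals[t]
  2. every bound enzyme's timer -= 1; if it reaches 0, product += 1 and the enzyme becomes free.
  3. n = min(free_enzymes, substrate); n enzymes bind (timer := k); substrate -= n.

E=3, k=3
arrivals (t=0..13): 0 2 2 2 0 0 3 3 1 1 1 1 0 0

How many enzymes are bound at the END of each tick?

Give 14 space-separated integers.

Answer: 0 2 3 3 3 3 3 3 3 3 3 3 3 3

Derivation:
t=0: arr=0 -> substrate=0 bound=0 product=0
t=1: arr=2 -> substrate=0 bound=2 product=0
t=2: arr=2 -> substrate=1 bound=3 product=0
t=3: arr=2 -> substrate=3 bound=3 product=0
t=4: arr=0 -> substrate=1 bound=3 product=2
t=5: arr=0 -> substrate=0 bound=3 product=3
t=6: arr=3 -> substrate=3 bound=3 product=3
t=7: arr=3 -> substrate=4 bound=3 product=5
t=8: arr=1 -> substrate=4 bound=3 product=6
t=9: arr=1 -> substrate=5 bound=3 product=6
t=10: arr=1 -> substrate=4 bound=3 product=8
t=11: arr=1 -> substrate=4 bound=3 product=9
t=12: arr=0 -> substrate=4 bound=3 product=9
t=13: arr=0 -> substrate=2 bound=3 product=11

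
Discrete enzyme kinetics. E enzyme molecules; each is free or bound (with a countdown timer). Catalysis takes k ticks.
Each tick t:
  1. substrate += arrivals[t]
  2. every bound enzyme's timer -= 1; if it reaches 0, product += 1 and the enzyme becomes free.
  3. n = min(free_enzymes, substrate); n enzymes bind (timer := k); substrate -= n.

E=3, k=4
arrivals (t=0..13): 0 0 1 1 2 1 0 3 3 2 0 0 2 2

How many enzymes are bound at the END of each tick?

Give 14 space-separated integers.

t=0: arr=0 -> substrate=0 bound=0 product=0
t=1: arr=0 -> substrate=0 bound=0 product=0
t=2: arr=1 -> substrate=0 bound=1 product=0
t=3: arr=1 -> substrate=0 bound=2 product=0
t=4: arr=2 -> substrate=1 bound=3 product=0
t=5: arr=1 -> substrate=2 bound=3 product=0
t=6: arr=0 -> substrate=1 bound=3 product=1
t=7: arr=3 -> substrate=3 bound=3 product=2
t=8: arr=3 -> substrate=5 bound=3 product=3
t=9: arr=2 -> substrate=7 bound=3 product=3
t=10: arr=0 -> substrate=6 bound=3 product=4
t=11: arr=0 -> substrate=5 bound=3 product=5
t=12: arr=2 -> substrate=6 bound=3 product=6
t=13: arr=2 -> substrate=8 bound=3 product=6

Answer: 0 0 1 2 3 3 3 3 3 3 3 3 3 3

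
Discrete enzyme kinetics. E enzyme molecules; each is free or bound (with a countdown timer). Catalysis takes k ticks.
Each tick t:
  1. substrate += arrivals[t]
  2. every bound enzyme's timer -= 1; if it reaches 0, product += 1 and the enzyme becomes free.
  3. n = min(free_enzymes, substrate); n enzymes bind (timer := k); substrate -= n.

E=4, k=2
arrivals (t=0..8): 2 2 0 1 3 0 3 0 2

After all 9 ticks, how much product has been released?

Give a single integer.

t=0: arr=2 -> substrate=0 bound=2 product=0
t=1: arr=2 -> substrate=0 bound=4 product=0
t=2: arr=0 -> substrate=0 bound=2 product=2
t=3: arr=1 -> substrate=0 bound=1 product=4
t=4: arr=3 -> substrate=0 bound=4 product=4
t=5: arr=0 -> substrate=0 bound=3 product=5
t=6: arr=3 -> substrate=0 bound=3 product=8
t=7: arr=0 -> substrate=0 bound=3 product=8
t=8: arr=2 -> substrate=0 bound=2 product=11

Answer: 11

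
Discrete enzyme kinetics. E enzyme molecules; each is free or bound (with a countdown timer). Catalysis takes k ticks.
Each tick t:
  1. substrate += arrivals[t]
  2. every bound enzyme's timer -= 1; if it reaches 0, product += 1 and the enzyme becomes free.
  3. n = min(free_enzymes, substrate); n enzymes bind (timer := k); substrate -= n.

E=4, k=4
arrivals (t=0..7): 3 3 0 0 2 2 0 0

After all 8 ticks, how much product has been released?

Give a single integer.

t=0: arr=3 -> substrate=0 bound=3 product=0
t=1: arr=3 -> substrate=2 bound=4 product=0
t=2: arr=0 -> substrate=2 bound=4 product=0
t=3: arr=0 -> substrate=2 bound=4 product=0
t=4: arr=2 -> substrate=1 bound=4 product=3
t=5: arr=2 -> substrate=2 bound=4 product=4
t=6: arr=0 -> substrate=2 bound=4 product=4
t=7: arr=0 -> substrate=2 bound=4 product=4

Answer: 4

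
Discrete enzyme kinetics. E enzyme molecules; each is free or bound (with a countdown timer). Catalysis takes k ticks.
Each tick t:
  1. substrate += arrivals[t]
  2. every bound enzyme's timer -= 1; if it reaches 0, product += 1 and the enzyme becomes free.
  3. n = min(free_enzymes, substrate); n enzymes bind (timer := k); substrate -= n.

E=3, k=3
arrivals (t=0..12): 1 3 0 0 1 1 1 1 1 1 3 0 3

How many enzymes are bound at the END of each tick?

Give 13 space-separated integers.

t=0: arr=1 -> substrate=0 bound=1 product=0
t=1: arr=3 -> substrate=1 bound=3 product=0
t=2: arr=0 -> substrate=1 bound=3 product=0
t=3: arr=0 -> substrate=0 bound=3 product=1
t=4: arr=1 -> substrate=0 bound=2 product=3
t=5: arr=1 -> substrate=0 bound=3 product=3
t=6: arr=1 -> substrate=0 bound=3 product=4
t=7: arr=1 -> substrate=0 bound=3 product=5
t=8: arr=1 -> substrate=0 bound=3 product=6
t=9: arr=1 -> substrate=0 bound=3 product=7
t=10: arr=3 -> substrate=2 bound=3 product=8
t=11: arr=0 -> substrate=1 bound=3 product=9
t=12: arr=3 -> substrate=3 bound=3 product=10

Answer: 1 3 3 3 2 3 3 3 3 3 3 3 3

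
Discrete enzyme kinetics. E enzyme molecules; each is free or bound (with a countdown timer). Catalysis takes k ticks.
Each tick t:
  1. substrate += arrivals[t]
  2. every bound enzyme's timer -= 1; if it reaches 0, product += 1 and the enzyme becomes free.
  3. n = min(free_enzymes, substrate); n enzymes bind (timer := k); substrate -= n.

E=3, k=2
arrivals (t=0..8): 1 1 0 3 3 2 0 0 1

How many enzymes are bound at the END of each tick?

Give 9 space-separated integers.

t=0: arr=1 -> substrate=0 bound=1 product=0
t=1: arr=1 -> substrate=0 bound=2 product=0
t=2: arr=0 -> substrate=0 bound=1 product=1
t=3: arr=3 -> substrate=0 bound=3 product=2
t=4: arr=3 -> substrate=3 bound=3 product=2
t=5: arr=2 -> substrate=2 bound=3 product=5
t=6: arr=0 -> substrate=2 bound=3 product=5
t=7: arr=0 -> substrate=0 bound=2 product=8
t=8: arr=1 -> substrate=0 bound=3 product=8

Answer: 1 2 1 3 3 3 3 2 3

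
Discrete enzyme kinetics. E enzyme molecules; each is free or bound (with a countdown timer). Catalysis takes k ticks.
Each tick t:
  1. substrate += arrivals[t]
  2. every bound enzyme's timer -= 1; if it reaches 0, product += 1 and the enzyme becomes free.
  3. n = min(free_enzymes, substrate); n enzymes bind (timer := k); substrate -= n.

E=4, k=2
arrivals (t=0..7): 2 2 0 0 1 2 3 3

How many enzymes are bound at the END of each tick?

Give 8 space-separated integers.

Answer: 2 4 2 0 1 3 4 4

Derivation:
t=0: arr=2 -> substrate=0 bound=2 product=0
t=1: arr=2 -> substrate=0 bound=4 product=0
t=2: arr=0 -> substrate=0 bound=2 product=2
t=3: arr=0 -> substrate=0 bound=0 product=4
t=4: arr=1 -> substrate=0 bound=1 product=4
t=5: arr=2 -> substrate=0 bound=3 product=4
t=6: arr=3 -> substrate=1 bound=4 product=5
t=7: arr=3 -> substrate=2 bound=4 product=7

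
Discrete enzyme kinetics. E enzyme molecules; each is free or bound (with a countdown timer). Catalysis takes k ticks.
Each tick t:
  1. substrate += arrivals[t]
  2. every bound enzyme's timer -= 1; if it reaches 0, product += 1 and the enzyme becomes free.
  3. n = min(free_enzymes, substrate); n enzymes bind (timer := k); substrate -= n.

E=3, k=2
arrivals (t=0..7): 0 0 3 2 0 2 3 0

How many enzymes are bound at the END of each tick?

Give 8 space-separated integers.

t=0: arr=0 -> substrate=0 bound=0 product=0
t=1: arr=0 -> substrate=0 bound=0 product=0
t=2: arr=3 -> substrate=0 bound=3 product=0
t=3: arr=2 -> substrate=2 bound=3 product=0
t=4: arr=0 -> substrate=0 bound=2 product=3
t=5: arr=2 -> substrate=1 bound=3 product=3
t=6: arr=3 -> substrate=2 bound=3 product=5
t=7: arr=0 -> substrate=1 bound=3 product=6

Answer: 0 0 3 3 2 3 3 3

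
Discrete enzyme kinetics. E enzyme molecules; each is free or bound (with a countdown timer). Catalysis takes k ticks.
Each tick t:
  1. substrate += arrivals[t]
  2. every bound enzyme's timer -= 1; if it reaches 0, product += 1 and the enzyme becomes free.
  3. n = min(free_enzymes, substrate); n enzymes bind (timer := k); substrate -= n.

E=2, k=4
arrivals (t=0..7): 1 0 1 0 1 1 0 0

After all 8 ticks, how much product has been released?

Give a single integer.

Answer: 2

Derivation:
t=0: arr=1 -> substrate=0 bound=1 product=0
t=1: arr=0 -> substrate=0 bound=1 product=0
t=2: arr=1 -> substrate=0 bound=2 product=0
t=3: arr=0 -> substrate=0 bound=2 product=0
t=4: arr=1 -> substrate=0 bound=2 product=1
t=5: arr=1 -> substrate=1 bound=2 product=1
t=6: arr=0 -> substrate=0 bound=2 product=2
t=7: arr=0 -> substrate=0 bound=2 product=2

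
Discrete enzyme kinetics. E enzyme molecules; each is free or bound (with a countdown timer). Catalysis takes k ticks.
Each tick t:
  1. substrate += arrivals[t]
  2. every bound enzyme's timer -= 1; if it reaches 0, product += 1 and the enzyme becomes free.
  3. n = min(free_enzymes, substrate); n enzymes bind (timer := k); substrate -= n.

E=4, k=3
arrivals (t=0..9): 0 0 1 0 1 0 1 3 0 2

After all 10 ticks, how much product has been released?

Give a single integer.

Answer: 3

Derivation:
t=0: arr=0 -> substrate=0 bound=0 product=0
t=1: arr=0 -> substrate=0 bound=0 product=0
t=2: arr=1 -> substrate=0 bound=1 product=0
t=3: arr=0 -> substrate=0 bound=1 product=0
t=4: arr=1 -> substrate=0 bound=2 product=0
t=5: arr=0 -> substrate=0 bound=1 product=1
t=6: arr=1 -> substrate=0 bound=2 product=1
t=7: arr=3 -> substrate=0 bound=4 product=2
t=8: arr=0 -> substrate=0 bound=4 product=2
t=9: arr=2 -> substrate=1 bound=4 product=3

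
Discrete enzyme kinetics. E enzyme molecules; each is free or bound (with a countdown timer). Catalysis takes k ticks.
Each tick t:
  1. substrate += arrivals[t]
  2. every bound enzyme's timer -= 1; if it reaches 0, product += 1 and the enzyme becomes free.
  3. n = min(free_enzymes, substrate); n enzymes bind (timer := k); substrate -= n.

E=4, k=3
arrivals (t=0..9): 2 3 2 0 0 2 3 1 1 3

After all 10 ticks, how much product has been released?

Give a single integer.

Answer: 10

Derivation:
t=0: arr=2 -> substrate=0 bound=2 product=0
t=1: arr=3 -> substrate=1 bound=4 product=0
t=2: arr=2 -> substrate=3 bound=4 product=0
t=3: arr=0 -> substrate=1 bound=4 product=2
t=4: arr=0 -> substrate=0 bound=3 product=4
t=5: arr=2 -> substrate=1 bound=4 product=4
t=6: arr=3 -> substrate=2 bound=4 product=6
t=7: arr=1 -> substrate=2 bound=4 product=7
t=8: arr=1 -> substrate=2 bound=4 product=8
t=9: arr=3 -> substrate=3 bound=4 product=10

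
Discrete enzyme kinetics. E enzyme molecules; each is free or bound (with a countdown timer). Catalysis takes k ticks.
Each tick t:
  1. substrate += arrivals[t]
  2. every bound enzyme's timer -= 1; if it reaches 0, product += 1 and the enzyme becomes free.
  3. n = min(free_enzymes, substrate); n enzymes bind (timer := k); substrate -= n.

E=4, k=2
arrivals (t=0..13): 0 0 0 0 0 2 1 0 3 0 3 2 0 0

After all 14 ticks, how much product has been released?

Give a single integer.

t=0: arr=0 -> substrate=0 bound=0 product=0
t=1: arr=0 -> substrate=0 bound=0 product=0
t=2: arr=0 -> substrate=0 bound=0 product=0
t=3: arr=0 -> substrate=0 bound=0 product=0
t=4: arr=0 -> substrate=0 bound=0 product=0
t=5: arr=2 -> substrate=0 bound=2 product=0
t=6: arr=1 -> substrate=0 bound=3 product=0
t=7: arr=0 -> substrate=0 bound=1 product=2
t=8: arr=3 -> substrate=0 bound=3 product=3
t=9: arr=0 -> substrate=0 bound=3 product=3
t=10: arr=3 -> substrate=0 bound=3 product=6
t=11: arr=2 -> substrate=1 bound=4 product=6
t=12: arr=0 -> substrate=0 bound=2 product=9
t=13: arr=0 -> substrate=0 bound=1 product=10

Answer: 10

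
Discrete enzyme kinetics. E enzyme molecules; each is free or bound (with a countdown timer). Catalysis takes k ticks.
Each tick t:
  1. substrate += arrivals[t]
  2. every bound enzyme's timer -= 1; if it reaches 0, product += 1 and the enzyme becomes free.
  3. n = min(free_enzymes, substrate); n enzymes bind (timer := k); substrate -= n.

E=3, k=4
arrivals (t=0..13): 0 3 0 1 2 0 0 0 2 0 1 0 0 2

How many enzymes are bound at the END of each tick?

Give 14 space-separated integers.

Answer: 0 3 3 3 3 3 3 3 3 2 3 3 3 3

Derivation:
t=0: arr=0 -> substrate=0 bound=0 product=0
t=1: arr=3 -> substrate=0 bound=3 product=0
t=2: arr=0 -> substrate=0 bound=3 product=0
t=3: arr=1 -> substrate=1 bound=3 product=0
t=4: arr=2 -> substrate=3 bound=3 product=0
t=5: arr=0 -> substrate=0 bound=3 product=3
t=6: arr=0 -> substrate=0 bound=3 product=3
t=7: arr=0 -> substrate=0 bound=3 product=3
t=8: arr=2 -> substrate=2 bound=3 product=3
t=9: arr=0 -> substrate=0 bound=2 product=6
t=10: arr=1 -> substrate=0 bound=3 product=6
t=11: arr=0 -> substrate=0 bound=3 product=6
t=12: arr=0 -> substrate=0 bound=3 product=6
t=13: arr=2 -> substrate=0 bound=3 product=8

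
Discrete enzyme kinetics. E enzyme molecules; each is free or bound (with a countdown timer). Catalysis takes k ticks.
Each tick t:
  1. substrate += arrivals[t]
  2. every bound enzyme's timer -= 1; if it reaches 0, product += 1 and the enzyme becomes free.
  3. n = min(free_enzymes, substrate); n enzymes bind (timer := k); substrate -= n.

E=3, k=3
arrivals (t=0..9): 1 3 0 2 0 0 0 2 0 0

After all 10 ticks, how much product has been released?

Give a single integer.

t=0: arr=1 -> substrate=0 bound=1 product=0
t=1: arr=3 -> substrate=1 bound=3 product=0
t=2: arr=0 -> substrate=1 bound=3 product=0
t=3: arr=2 -> substrate=2 bound=3 product=1
t=4: arr=0 -> substrate=0 bound=3 product=3
t=5: arr=0 -> substrate=0 bound=3 product=3
t=6: arr=0 -> substrate=0 bound=2 product=4
t=7: arr=2 -> substrate=0 bound=2 product=6
t=8: arr=0 -> substrate=0 bound=2 product=6
t=9: arr=0 -> substrate=0 bound=2 product=6

Answer: 6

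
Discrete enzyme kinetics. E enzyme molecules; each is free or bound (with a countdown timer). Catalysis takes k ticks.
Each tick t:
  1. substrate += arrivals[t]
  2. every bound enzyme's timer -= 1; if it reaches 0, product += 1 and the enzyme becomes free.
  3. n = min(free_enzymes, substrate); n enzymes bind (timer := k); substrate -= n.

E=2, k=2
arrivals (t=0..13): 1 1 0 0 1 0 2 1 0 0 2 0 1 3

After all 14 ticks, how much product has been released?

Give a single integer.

t=0: arr=1 -> substrate=0 bound=1 product=0
t=1: arr=1 -> substrate=0 bound=2 product=0
t=2: arr=0 -> substrate=0 bound=1 product=1
t=3: arr=0 -> substrate=0 bound=0 product=2
t=4: arr=1 -> substrate=0 bound=1 product=2
t=5: arr=0 -> substrate=0 bound=1 product=2
t=6: arr=2 -> substrate=0 bound=2 product=3
t=7: arr=1 -> substrate=1 bound=2 product=3
t=8: arr=0 -> substrate=0 bound=1 product=5
t=9: arr=0 -> substrate=0 bound=1 product=5
t=10: arr=2 -> substrate=0 bound=2 product=6
t=11: arr=0 -> substrate=0 bound=2 product=6
t=12: arr=1 -> substrate=0 bound=1 product=8
t=13: arr=3 -> substrate=2 bound=2 product=8

Answer: 8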